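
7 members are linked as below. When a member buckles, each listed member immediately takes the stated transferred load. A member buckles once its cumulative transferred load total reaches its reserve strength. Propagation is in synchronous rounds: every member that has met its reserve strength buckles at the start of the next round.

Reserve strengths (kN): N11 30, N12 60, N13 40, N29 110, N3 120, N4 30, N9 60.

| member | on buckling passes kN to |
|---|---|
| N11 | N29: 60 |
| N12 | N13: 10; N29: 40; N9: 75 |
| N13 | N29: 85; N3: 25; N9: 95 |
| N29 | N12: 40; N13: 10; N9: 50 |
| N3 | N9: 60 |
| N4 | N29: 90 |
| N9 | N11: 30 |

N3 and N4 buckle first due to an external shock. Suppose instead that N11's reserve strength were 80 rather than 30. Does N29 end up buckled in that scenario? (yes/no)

With N11's reserve strength at 80:
Round 1 — N3, N4 buckle (initial).
  N29: +90 → 90 < 110
  N9: +60 → 60 ≥ 60
Round 2 — N9 buckles.
  N11: +30 → 30 < 80
No further bucklings.

no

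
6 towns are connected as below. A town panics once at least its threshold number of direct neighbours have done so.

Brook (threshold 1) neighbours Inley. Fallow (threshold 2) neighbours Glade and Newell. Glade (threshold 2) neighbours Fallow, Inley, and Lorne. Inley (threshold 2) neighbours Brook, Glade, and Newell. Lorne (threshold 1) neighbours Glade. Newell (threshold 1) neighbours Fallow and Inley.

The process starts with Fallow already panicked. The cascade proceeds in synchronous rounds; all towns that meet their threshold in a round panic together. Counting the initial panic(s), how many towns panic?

Round 1 — Fallow panics (initial).
Round 2 — checking thresholds:
  Glade: 1 of 3 neighbours < 2, holds.
  Newell: 1 of 2 neighbours ≥ 1, panics.
Round 3 — no new panics; cascade stops.

2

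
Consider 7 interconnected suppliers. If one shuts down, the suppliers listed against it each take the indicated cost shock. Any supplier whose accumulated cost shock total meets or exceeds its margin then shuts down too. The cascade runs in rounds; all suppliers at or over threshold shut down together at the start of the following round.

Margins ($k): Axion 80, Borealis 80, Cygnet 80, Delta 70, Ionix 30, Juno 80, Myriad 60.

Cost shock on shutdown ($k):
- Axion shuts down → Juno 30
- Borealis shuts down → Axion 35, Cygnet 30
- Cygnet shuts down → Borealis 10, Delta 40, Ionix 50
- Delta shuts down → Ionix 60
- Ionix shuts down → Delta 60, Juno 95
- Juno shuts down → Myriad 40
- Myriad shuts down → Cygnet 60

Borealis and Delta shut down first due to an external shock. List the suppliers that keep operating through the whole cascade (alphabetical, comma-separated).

Round 1 — Borealis, Delta shut down (initial).
  Axion: +35 → 35 < 80
  Cygnet: +30 → 30 < 80
  Ionix: +60 → 60 ≥ 30
Round 2 — Ionix shuts down.
  Juno: +95 → 95 ≥ 80
Round 3 — Juno shuts down.
  Myriad: +40 → 40 < 60
No further shutdowns.

Axion, Cygnet, Myriad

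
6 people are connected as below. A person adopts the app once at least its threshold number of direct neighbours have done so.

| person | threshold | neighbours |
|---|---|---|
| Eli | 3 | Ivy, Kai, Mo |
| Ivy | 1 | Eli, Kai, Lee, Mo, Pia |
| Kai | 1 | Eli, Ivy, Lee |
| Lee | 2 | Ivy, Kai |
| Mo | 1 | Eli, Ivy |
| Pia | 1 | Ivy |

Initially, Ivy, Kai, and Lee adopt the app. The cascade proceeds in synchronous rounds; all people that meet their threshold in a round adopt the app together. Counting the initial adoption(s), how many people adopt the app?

6

Round 1 — Ivy, Kai, Lee adopt the app (initial).
Round 2 — checking thresholds:
  Eli: 2 of 3 neighbours < 3, below threshold.
  Mo: 1 of 2 neighbours ≥ 1, adopts the app.
  Pia: 1 of 1 neighbours ≥ 1, adopts the app.
Round 3 — checking thresholds:
  Eli: 3 of 3 neighbours ≥ 3, adopts the app.
Round 4 — no new adoptions; cascade stops.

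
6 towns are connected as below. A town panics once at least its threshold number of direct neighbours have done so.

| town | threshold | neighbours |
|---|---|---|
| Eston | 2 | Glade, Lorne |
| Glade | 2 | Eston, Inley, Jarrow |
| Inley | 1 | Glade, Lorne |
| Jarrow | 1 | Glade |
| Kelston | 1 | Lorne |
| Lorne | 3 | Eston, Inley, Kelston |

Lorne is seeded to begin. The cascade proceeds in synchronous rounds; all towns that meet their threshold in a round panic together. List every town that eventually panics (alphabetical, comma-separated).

Inley, Kelston, Lorne

Round 1 — Lorne panics (initial).
Round 2 — checking thresholds:
  Eston: 1 of 2 neighbours < 2, not yet.
  Inley: 1 of 2 neighbours ≥ 1, panics.
  Kelston: 1 of 1 neighbours ≥ 1, panics.
Round 3 — no new panics; cascade stops.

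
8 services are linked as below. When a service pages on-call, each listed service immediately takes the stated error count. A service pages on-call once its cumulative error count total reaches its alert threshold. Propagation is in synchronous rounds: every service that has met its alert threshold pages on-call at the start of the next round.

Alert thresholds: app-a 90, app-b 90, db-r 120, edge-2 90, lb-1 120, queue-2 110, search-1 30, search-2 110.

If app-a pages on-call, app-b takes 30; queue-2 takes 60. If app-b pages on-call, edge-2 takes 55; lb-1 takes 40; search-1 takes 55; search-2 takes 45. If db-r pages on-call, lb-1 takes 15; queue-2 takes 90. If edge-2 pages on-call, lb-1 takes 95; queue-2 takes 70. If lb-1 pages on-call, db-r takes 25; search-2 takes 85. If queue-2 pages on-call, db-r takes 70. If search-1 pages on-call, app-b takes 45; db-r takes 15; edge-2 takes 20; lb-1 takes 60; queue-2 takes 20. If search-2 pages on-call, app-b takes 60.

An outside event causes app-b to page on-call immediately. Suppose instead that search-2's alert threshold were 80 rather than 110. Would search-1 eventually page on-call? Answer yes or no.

With search-2's alert threshold at 80:
Round 1 — app-b pages on-call (initial).
  edge-2: +55 → 55 < 90
  lb-1: +40 → 40 < 120
  search-1: +55 → 55 ≥ 30
  search-2: +45 → 45 < 80
Round 2 — search-1 pages on-call.
  db-r: +15 → 15 < 120
  edge-2: +20 → 75 < 90
  lb-1: +60 → 100 < 120
  queue-2: +20 → 20 < 110
No further pages.

yes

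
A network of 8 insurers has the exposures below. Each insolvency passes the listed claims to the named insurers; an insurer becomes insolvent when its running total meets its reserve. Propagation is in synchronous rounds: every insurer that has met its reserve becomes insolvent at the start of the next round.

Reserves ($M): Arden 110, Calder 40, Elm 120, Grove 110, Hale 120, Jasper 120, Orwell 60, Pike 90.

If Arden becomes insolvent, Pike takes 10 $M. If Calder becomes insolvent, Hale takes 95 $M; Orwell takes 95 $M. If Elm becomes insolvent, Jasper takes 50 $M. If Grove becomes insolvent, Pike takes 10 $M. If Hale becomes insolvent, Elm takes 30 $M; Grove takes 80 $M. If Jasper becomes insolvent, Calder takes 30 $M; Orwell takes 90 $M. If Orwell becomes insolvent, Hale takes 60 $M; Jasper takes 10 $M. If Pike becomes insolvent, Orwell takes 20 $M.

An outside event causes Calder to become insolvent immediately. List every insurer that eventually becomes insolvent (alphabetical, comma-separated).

Round 1 — Calder becomes insolvent (initial).
  Hale: +95 → 95 < 120
  Orwell: +95 → 95 ≥ 60
Round 2 — Orwell becomes insolvent.
  Hale: +60 → 155 ≥ 120
  Jasper: +10 → 10 < 120
Round 3 — Hale becomes insolvent.
  Elm: +30 → 30 < 120
  Grove: +80 → 80 < 110
No further insolvencies.

Calder, Hale, Orwell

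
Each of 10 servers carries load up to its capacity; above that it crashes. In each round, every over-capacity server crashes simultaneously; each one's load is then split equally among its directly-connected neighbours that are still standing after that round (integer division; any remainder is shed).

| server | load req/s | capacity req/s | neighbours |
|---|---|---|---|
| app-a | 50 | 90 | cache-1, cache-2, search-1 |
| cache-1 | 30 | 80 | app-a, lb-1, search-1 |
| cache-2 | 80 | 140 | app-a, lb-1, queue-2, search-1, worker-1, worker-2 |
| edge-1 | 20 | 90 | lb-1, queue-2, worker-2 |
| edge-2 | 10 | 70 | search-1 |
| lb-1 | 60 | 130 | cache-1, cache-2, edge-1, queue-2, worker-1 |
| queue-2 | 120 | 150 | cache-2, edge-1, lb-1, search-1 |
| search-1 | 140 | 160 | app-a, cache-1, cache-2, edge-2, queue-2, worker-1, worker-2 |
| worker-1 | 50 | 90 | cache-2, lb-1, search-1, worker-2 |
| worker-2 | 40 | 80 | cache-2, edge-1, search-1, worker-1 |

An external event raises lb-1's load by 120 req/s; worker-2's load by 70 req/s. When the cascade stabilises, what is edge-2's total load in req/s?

65

Round 1 — lb-1 at 180 > 130; worker-2 at 110 > 80. lb-1, worker-2 crash.
  lb-1 sheds 180 req/s to cache-1, cache-2, edge-1, queue-2, worker-1: 36 each.
    cache-1: 30+36 = 66 ≤ 80
    cache-2: 80+36 = 116 ≤ 140
    edge-1: 20+36 = 56 ≤ 90
    queue-2: 120+36 = 156 > 150
    worker-1: 50+36 = 86 ≤ 90
  worker-2 sheds 110 req/s to cache-2, edge-1, search-1, worker-1: 27 each (2 lost).
    cache-2: 116+27 = 143 > 140
    edge-1: 56+27 = 83 ≤ 90
    search-1: 140+27 = 167 > 160
    worker-1: 86+27 = 113 > 90
Round 2 — cache-2, queue-2, search-1, worker-1 crash.
  cache-2 sheds 143 req/s to app-a: 143 each.
    app-a: 50+143 = 193 > 90
  queue-2 sheds 156 req/s to edge-1: 156 each.
    edge-1: 83+156 = 239 > 90
  search-1 sheds 167 req/s to app-a, cache-1, edge-2: 55 each (2 lost).
    app-a: 193+55 = 248 > 90
    cache-1: 66+55 = 121 > 80
    edge-2: 10+55 = 65 ≤ 70
  worker-1 sheds 113 req/s: no online neighbours, lost.
Round 3 — app-a, cache-1, edge-1 crash.
  app-a sheds 248 req/s: no online neighbours, lost.
  cache-1 sheds 121 req/s: no online neighbours, lost.
  edge-1 sheds 239 req/s: no online neighbours, lost.
No further crashes.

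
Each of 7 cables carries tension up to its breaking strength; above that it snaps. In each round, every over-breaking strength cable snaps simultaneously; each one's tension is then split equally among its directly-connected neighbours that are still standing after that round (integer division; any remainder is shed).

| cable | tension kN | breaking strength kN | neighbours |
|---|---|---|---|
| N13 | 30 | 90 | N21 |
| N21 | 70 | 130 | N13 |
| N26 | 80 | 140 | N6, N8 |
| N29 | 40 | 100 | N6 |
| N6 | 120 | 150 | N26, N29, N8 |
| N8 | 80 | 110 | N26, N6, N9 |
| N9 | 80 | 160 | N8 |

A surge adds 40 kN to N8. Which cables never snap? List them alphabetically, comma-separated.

N13, N21, N9

Round 1 — N8 at 120 > 110. N8 snaps.
  N8 sheds 120 kN to N26, N6, N9: 40 each.
    N26: 80+40 = 120 ≤ 140
    N6: 120+40 = 160 > 150
    N9: 80+40 = 120 ≤ 160
Round 2 — N6 snaps.
  N6 sheds 160 kN to N26, N29: 80 each.
    N26: 120+80 = 200 > 140
    N29: 40+80 = 120 > 100
Round 3 — N26, N29 snap.
  N26 sheds 200 kN: no online neighbours, lost.
  N29 sheds 120 kN: no online neighbours, lost.
No further breaks.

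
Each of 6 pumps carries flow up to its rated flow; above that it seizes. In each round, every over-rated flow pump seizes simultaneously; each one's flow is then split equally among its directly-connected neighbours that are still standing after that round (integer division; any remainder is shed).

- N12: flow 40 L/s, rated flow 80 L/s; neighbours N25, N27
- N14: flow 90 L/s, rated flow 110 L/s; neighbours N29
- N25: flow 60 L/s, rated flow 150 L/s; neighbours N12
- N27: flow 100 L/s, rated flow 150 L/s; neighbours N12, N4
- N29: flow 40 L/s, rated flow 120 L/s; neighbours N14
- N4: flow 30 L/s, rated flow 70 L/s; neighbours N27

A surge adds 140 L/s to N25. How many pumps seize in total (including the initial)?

Round 1 — N25 at 200 > 150. N25 seizes.
  N25 sheds 200 L/s to N12: 200 each.
    N12: 40+200 = 240 > 80
Round 2 — N12 seizes.
  N12 sheds 240 L/s to N27: 240 each.
    N27: 100+240 = 340 > 150
Round 3 — N27 seizes.
  N27 sheds 340 L/s to N4: 340 each.
    N4: 30+340 = 370 > 70
Round 4 — N4 seizes.
  N4 sheds 370 L/s: no online neighbours, lost.
No further seizures.

4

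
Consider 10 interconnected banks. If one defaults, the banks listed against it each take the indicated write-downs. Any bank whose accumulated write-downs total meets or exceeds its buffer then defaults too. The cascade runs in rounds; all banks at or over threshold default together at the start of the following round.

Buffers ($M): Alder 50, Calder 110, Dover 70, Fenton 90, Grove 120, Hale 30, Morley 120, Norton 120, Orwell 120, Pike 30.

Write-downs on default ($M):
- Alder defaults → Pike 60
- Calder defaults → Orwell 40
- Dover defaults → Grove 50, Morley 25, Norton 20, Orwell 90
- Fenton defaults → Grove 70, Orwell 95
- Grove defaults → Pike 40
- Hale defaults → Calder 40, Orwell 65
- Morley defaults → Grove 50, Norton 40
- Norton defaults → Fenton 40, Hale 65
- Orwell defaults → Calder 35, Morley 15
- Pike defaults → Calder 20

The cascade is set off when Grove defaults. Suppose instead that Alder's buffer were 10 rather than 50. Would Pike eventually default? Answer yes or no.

yes

With Alder's buffer at 10:
Round 1 — Grove defaults (initial).
  Pike: +40 → 40 ≥ 30
Round 2 — Pike defaults.
  Calder: +20 → 20 < 110
No further defaults.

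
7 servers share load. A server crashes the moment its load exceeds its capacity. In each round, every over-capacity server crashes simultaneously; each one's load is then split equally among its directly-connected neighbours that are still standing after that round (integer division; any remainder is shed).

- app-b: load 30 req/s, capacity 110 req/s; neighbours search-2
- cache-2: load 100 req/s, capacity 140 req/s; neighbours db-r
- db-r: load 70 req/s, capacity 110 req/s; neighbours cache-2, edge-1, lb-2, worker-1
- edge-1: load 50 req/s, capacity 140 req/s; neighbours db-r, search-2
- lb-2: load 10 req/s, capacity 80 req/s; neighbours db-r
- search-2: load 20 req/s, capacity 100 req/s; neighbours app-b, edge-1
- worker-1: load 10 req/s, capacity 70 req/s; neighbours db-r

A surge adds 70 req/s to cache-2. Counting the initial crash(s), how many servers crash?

4

Round 1 — cache-2 at 170 > 140. cache-2 crashes.
  cache-2 sheds 170 req/s to db-r: 170 each.
    db-r: 70+170 = 240 > 110
Round 2 — db-r crashes.
  db-r sheds 240 req/s to edge-1, lb-2, worker-1: 80 each.
    edge-1: 50+80 = 130 ≤ 140
    lb-2: 10+80 = 90 > 80
    worker-1: 10+80 = 90 > 70
Round 3 — lb-2, worker-1 crash.
  lb-2 sheds 90 req/s: no online neighbours, lost.
  worker-1 sheds 90 req/s: no online neighbours, lost.
No further crashes.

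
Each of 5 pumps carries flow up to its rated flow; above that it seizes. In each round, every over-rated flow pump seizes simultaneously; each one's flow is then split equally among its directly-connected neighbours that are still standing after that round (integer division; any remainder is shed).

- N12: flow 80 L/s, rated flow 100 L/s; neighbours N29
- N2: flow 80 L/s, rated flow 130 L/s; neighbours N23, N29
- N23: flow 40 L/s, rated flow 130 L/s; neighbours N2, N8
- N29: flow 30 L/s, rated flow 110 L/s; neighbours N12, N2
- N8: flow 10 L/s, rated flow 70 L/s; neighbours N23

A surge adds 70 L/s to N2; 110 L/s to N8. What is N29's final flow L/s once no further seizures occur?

Round 1 — N2 at 150 > 130; N8 at 120 > 70. N2, N8 seize.
  N2 sheds 150 L/s to N23, N29: 75 each.
    N23: 40+75 = 115 ≤ 130
    N29: 30+75 = 105 ≤ 110
  N8 sheds 120 L/s to N23: 120 each.
    N23: 115+120 = 235 > 130
Round 2 — N23 seizes.
  N23 sheds 235 L/s: no online neighbours, lost.
No further seizures.

105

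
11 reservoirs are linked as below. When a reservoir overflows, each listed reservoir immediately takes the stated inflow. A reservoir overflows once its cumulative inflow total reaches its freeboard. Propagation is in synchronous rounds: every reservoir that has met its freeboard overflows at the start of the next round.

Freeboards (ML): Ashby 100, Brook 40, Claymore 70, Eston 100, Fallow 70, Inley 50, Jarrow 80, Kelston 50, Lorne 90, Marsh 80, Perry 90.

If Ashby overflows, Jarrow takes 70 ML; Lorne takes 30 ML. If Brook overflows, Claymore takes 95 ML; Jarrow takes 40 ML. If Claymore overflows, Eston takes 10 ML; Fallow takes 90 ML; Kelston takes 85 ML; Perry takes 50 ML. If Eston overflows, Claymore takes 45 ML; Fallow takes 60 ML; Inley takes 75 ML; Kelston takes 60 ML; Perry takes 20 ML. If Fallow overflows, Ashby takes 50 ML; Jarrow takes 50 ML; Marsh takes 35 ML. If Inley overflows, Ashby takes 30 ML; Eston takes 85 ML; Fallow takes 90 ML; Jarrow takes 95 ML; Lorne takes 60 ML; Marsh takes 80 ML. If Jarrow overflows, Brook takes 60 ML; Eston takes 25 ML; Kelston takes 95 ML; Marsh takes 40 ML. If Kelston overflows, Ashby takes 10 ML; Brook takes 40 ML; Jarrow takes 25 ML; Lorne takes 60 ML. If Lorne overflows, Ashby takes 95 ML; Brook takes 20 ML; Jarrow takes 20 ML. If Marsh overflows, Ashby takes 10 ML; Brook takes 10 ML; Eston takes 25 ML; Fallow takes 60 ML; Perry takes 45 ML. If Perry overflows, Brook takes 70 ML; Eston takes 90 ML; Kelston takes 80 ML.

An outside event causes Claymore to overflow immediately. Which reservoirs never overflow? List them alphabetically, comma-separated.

Round 1 — Claymore overflows (initial).
  Eston: +10 → 10 < 100
  Fallow: +90 → 90 ≥ 70
  Kelston: +85 → 85 ≥ 50
  Perry: +50 → 50 < 90
Round 2 — Fallow, Kelston overflow.
  Ashby: +50+10 → 60 < 100
  Brook: +40 → 40 ≥ 40
  Jarrow: +50+25 → 75 < 80
  Lorne: +60 → 60 < 90
  Marsh: +35 → 35 < 80
Round 3 — Brook overflows.
  Jarrow: +40 → 115 ≥ 80
Round 4 — Jarrow overflows.
  Eston: +25 → 35 < 100
  Marsh: +40 → 75 < 80
No further overflows.

Ashby, Eston, Inley, Lorne, Marsh, Perry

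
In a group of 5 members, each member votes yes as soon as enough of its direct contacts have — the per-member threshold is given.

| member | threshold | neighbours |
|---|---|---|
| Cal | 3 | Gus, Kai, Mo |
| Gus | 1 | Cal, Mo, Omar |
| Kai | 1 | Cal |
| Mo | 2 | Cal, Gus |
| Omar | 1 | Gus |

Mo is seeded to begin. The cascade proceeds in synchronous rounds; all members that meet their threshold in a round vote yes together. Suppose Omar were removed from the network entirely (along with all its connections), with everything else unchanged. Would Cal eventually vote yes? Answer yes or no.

no

With Omar removed:
Round 1 — Mo votes yes (initial).
Round 2 — checking thresholds:
  Cal: 1 of 3 neighbours < 3, not yet.
  Gus: 1 of 2 neighbours ≥ 1, votes yes.
Round 3 — no new yes votes; cascade stops.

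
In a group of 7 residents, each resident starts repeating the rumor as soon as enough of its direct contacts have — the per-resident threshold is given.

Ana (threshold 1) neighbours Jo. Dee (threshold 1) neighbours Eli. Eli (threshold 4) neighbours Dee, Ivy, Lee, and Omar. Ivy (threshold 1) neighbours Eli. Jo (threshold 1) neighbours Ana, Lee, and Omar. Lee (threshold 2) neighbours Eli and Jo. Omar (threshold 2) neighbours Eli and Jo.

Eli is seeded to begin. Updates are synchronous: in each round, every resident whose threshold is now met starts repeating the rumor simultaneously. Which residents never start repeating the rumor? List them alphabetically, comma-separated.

Ana, Jo, Lee, Omar

Round 1 — Eli starts repeating the rumor (initial).
Round 2 — checking thresholds:
  Dee: 1 of 1 neighbours ≥ 1, starts repeating the rumor.
  Ivy: 1 of 1 neighbours ≥ 1, starts repeating the rumor.
  Lee: 1 of 2 neighbours < 2, holds.
  Omar: 1 of 2 neighbours < 2, holds.
Round 3 — no new spreads; cascade stops.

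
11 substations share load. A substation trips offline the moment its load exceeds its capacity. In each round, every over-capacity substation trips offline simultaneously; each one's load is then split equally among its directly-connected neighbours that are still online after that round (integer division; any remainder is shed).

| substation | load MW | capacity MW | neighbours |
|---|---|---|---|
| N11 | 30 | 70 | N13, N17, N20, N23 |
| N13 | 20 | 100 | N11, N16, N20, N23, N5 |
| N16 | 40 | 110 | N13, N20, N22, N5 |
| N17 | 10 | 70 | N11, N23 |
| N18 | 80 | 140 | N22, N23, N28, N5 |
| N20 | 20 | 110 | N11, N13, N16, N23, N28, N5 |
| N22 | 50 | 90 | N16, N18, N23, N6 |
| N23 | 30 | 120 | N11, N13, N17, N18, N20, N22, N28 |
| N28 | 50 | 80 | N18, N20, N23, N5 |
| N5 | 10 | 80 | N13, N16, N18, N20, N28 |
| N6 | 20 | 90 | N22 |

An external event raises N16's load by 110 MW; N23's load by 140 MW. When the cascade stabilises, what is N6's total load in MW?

75

Round 1 — N16 at 150 > 110; N23 at 170 > 120. N16, N23 trip offline.
  N16 sheds 150 MW to N13, N20, N22, N5: 37 each (2 lost).
    N13: 20+37 = 57 ≤ 100
    N20: 20+37 = 57 ≤ 110
    N22: 50+37 = 87 ≤ 90
    N5: 10+37 = 47 ≤ 80
  N23 sheds 170 MW to N11, N13, N17, N18, N20, N22, N28: 24 each (2 lost).
    N11: 30+24 = 54 ≤ 70
    N13: 57+24 = 81 ≤ 100
    N17: 10+24 = 34 ≤ 70
    N18: 80+24 = 104 ≤ 140
    N20: 57+24 = 81 ≤ 110
    N22: 87+24 = 111 > 90
    N28: 50+24 = 74 ≤ 80
Round 2 — N22 trips offline.
  N22 sheds 111 MW to N18, N6: 55 each (1 lost).
    N18: 104+55 = 159 > 140
    N6: 20+55 = 75 ≤ 90
Round 3 — N18 trips offline.
  N18 sheds 159 MW to N28, N5: 79 each (1 lost).
    N28: 74+79 = 153 > 80
    N5: 47+79 = 126 > 80
Round 4 — N28, N5 trip offline.
  N28 sheds 153 MW to N20: 153 each.
    N20: 81+153 = 234 > 110
  N5 sheds 126 MW to N13, N20: 63 each.
    N13: 81+63 = 144 > 100
    N20: 234+63 = 297 > 110
Round 5 — N13, N20 trip offline.
  N13 sheds 144 MW to N11: 144 each.
    N11: 54+144 = 198 > 70
  N20 sheds 297 MW to N11: 297 each.
    N11: 198+297 = 495 > 70
Round 6 — N11 trips offline.
  N11 sheds 495 MW to N17: 495 each.
    N17: 34+495 = 529 > 70
Round 7 — N17 trips offline.
  N17 sheds 529 MW: no online neighbours, lost.
No further trips.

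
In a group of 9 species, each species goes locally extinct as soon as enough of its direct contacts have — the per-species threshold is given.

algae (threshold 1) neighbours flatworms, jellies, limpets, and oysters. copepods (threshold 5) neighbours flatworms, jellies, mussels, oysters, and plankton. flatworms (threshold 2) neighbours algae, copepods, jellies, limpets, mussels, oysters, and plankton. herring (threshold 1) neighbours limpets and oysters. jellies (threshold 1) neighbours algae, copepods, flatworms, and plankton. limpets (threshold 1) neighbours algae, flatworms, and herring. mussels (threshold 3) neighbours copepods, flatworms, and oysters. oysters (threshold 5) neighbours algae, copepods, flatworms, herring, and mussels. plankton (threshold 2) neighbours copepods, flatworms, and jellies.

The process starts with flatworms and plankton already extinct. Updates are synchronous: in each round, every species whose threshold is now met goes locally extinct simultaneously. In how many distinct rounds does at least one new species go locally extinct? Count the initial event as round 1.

3

Round 1 — flatworms, plankton go locally extinct (initial).
Round 2 — checking thresholds:
  algae: 1 of 4 neighbours ≥ 1, goes locally extinct.
  copepods: 2 of 5 neighbours < 5, below threshold.
  jellies: 2 of 4 neighbours ≥ 1, goes locally extinct.
  limpets: 1 of 3 neighbours ≥ 1, goes locally extinct.
  mussels: 1 of 3 neighbours < 3, below threshold.
  oysters: 1 of 5 neighbours < 5, below threshold.
Round 3 — checking thresholds:
  copepods: 3 of 5 neighbours < 5, below threshold.
  herring: 1 of 2 neighbours ≥ 1, goes locally extinct.
  mussels: 1 of 3 neighbours < 3, below threshold.
  oysters: 2 of 5 neighbours < 5, below threshold.
Round 4 — no new extinctions; cascade stops.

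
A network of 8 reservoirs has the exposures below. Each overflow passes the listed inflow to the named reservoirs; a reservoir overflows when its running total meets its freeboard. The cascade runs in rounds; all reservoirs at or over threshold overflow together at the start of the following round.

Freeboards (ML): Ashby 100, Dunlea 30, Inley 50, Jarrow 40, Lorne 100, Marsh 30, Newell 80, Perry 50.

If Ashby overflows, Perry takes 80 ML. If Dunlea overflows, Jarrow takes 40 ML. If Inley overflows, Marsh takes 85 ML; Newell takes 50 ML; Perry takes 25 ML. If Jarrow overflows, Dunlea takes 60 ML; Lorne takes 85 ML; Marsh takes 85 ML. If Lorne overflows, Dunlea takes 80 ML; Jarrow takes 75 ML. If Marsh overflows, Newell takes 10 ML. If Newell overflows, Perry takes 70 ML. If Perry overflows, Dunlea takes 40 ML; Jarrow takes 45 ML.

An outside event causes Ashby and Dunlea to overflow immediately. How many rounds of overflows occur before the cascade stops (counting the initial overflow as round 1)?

3

Round 1 — Ashby, Dunlea overflow (initial).
  Jarrow: +40 → 40 ≥ 40
  Perry: +80 → 80 ≥ 50
Round 2 — Jarrow, Perry overflow.
  Lorne: +85 → 85 < 100
  Marsh: +85 → 85 ≥ 30
Round 3 — Marsh overflows.
  Newell: +10 → 10 < 80
No further overflows.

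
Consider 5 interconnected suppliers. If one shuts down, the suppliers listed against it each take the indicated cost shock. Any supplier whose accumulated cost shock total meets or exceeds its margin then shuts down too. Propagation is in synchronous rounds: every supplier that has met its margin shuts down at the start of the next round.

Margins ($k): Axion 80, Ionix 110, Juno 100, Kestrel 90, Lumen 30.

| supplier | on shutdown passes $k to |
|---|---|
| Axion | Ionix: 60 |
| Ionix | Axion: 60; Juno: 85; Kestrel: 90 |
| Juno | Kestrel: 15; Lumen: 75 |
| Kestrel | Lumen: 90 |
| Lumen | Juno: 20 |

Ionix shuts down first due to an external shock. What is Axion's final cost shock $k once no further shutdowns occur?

Round 1 — Ionix shuts down (initial).
  Axion: +60 → 60 < 80
  Juno: +85 → 85 < 100
  Kestrel: +90 → 90 ≥ 90
Round 2 — Kestrel shuts down.
  Lumen: +90 → 90 ≥ 30
Round 3 — Lumen shuts down.
  Juno: +20 → 105 ≥ 100
Round 4 — Juno shuts down.
No further shutdowns.

60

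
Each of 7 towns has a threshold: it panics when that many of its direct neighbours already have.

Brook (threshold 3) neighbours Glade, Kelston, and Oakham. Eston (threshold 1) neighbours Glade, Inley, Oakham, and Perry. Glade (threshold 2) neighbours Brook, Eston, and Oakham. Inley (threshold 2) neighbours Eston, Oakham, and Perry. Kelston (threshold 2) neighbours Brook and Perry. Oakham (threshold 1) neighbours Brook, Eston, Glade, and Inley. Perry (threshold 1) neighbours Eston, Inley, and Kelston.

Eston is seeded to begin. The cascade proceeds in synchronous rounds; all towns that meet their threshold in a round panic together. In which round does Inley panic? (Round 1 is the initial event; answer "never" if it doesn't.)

Round 1 — Eston panics (initial).
Round 2 — checking thresholds:
  Glade: 1 of 3 neighbours < 2, not yet.
  Inley: 1 of 3 neighbours < 2, not yet.
  Oakham: 1 of 4 neighbours ≥ 1, panics.
  Perry: 1 of 3 neighbours ≥ 1, panics.
Round 3 — checking thresholds:
  Brook: 1 of 3 neighbours < 3, not yet.
  Glade: 2 of 3 neighbours ≥ 2, panics.
  Inley: 3 of 3 neighbours ≥ 2, panics.
  Kelston: 1 of 2 neighbours < 2, not yet.
Round 4 — no new panics; cascade stops.

3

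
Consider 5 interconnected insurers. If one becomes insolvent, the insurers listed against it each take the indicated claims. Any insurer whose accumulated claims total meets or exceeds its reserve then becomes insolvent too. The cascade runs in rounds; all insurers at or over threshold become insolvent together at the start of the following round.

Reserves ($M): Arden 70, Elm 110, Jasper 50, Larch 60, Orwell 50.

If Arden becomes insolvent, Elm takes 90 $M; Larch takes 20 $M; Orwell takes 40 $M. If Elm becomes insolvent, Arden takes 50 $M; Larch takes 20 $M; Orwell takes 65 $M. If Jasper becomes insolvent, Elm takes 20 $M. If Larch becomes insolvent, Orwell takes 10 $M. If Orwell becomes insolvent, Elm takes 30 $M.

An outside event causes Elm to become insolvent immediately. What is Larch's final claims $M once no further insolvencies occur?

Round 1 — Elm becomes insolvent (initial).
  Arden: +50 → 50 < 70
  Larch: +20 → 20 < 60
  Orwell: +65 → 65 ≥ 50
Round 2 — Orwell becomes insolvent.
No further insolvencies.

20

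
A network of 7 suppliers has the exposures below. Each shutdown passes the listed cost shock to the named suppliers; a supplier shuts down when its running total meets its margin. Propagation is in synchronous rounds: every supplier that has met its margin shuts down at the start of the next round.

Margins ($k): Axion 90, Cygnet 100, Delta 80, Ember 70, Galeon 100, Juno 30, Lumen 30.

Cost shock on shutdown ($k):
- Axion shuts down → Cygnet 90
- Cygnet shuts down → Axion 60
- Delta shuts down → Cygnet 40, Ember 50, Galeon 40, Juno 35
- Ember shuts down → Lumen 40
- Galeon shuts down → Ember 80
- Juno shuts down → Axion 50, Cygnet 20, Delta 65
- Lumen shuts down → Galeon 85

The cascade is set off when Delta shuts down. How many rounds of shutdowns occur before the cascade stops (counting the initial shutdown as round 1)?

2

Round 1 — Delta shuts down (initial).
  Cygnet: +40 → 40 < 100
  Ember: +50 → 50 < 70
  Galeon: +40 → 40 < 100
  Juno: +35 → 35 ≥ 30
Round 2 — Juno shuts down.
  Axion: +50 → 50 < 90
  Cygnet: +20 → 60 < 100
No further shutdowns.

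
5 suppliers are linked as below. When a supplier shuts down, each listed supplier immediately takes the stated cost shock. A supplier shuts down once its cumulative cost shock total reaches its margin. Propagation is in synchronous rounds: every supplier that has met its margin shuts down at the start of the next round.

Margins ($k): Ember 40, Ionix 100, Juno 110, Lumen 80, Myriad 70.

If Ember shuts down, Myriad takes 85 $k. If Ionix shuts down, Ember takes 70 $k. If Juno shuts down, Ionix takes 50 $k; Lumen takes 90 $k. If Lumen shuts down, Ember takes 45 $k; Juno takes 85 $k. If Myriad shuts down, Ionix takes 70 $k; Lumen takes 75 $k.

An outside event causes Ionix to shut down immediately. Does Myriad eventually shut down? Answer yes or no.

Round 1 — Ionix shuts down (initial).
  Ember: +70 → 70 ≥ 40
Round 2 — Ember shuts down.
  Myriad: +85 → 85 ≥ 70
Round 3 — Myriad shuts down.
  Lumen: +75 → 75 < 80
No further shutdowns.

yes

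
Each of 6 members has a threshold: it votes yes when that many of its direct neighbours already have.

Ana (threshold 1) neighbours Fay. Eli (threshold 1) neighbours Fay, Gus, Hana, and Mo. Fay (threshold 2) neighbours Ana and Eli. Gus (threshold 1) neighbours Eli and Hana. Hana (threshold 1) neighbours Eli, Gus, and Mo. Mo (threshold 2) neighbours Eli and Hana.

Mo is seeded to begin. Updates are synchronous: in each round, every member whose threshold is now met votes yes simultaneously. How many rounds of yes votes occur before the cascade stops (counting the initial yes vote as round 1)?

Round 1 — Mo votes yes (initial).
Round 2 — checking thresholds:
  Eli: 1 of 4 neighbours ≥ 1, votes yes.
  Hana: 1 of 3 neighbours ≥ 1, votes yes.
Round 3 — checking thresholds:
  Fay: 1 of 2 neighbours < 2, not yet.
  Gus: 2 of 2 neighbours ≥ 1, votes yes.
Round 4 — no new yes votes; cascade stops.

3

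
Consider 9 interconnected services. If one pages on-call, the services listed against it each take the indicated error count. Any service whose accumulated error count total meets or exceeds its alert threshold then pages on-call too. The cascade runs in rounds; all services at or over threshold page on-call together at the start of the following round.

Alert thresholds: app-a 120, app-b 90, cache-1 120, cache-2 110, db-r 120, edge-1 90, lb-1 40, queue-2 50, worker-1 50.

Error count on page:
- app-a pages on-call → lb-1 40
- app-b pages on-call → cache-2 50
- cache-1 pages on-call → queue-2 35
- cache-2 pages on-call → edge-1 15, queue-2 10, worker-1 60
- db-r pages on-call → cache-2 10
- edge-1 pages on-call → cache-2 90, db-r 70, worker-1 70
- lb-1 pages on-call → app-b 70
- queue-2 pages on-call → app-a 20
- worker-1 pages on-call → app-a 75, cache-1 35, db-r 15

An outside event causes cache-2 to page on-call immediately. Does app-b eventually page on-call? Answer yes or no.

Round 1 — cache-2 pages on-call (initial).
  edge-1: +15 → 15 < 90
  queue-2: +10 → 10 < 50
  worker-1: +60 → 60 ≥ 50
Round 2 — worker-1 pages on-call.
  app-a: +75 → 75 < 120
  cache-1: +35 → 35 < 120
  db-r: +15 → 15 < 120
No further pages.

no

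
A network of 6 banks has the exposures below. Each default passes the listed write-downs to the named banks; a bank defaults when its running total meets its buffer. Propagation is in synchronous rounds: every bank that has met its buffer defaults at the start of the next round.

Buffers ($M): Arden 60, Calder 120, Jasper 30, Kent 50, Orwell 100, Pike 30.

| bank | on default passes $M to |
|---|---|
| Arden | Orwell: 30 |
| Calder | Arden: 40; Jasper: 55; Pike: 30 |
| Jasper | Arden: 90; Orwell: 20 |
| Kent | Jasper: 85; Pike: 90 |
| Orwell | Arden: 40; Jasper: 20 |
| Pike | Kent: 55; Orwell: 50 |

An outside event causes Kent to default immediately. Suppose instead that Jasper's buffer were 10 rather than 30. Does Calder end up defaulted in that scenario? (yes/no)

no

With Jasper's buffer at 10:
Round 1 — Kent defaults (initial).
  Jasper: +85 → 85 ≥ 10
  Pike: +90 → 90 ≥ 30
Round 2 — Jasper, Pike default.
  Arden: +90 → 90 ≥ 60
  Orwell: +20+50 → 70 < 100
Round 3 — Arden defaults.
  Orwell: +30 → 100 ≥ 100
Round 4 — Orwell defaults.
No further defaults.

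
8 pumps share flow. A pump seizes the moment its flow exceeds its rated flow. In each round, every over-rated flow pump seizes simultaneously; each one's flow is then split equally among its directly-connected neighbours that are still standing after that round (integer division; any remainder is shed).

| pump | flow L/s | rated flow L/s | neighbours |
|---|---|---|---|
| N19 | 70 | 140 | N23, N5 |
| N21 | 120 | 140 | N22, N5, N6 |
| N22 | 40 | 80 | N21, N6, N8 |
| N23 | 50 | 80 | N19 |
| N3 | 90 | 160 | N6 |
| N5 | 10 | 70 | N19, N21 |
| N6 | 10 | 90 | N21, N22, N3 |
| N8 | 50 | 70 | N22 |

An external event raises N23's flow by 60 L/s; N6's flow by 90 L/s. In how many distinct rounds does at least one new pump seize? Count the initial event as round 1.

4

Round 1 — N23 at 110 > 80; N6 at 100 > 90. N23, N6 seize.
  N23 sheds 110 L/s to N19: 110 each.
    N19: 70+110 = 180 > 140
  N6 sheds 100 L/s to N21, N22, N3: 33 each (1 lost).
    N21: 120+33 = 153 > 140
    N22: 40+33 = 73 ≤ 80
    N3: 90+33 = 123 ≤ 160
Round 2 — N19, N21 seize.
  N19 sheds 180 L/s to N5: 180 each.
    N5: 10+180 = 190 > 70
  N21 sheds 153 L/s to N22, N5: 76 each (1 lost).
    N22: 73+76 = 149 > 80
    N5: 190+76 = 266 > 70
Round 3 — N22, N5 seize.
  N22 sheds 149 L/s to N8: 149 each.
    N8: 50+149 = 199 > 70
  N5 sheds 266 L/s: no online neighbours, lost.
Round 4 — N8 seizes.
  N8 sheds 199 L/s: no online neighbours, lost.
No further seizures.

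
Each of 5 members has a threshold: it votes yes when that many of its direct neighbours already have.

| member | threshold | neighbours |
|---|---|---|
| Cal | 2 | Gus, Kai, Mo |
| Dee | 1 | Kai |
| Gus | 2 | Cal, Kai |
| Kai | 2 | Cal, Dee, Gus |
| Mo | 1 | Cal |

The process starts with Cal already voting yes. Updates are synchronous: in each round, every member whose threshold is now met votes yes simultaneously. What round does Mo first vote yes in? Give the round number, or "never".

Round 1 — Cal votes yes (initial).
Round 2 — checking thresholds:
  Gus: 1 of 2 neighbours < 2, holds.
  Kai: 1 of 3 neighbours < 2, holds.
  Mo: 1 of 1 neighbours ≥ 1, votes yes.
Round 3 — no new yes votes; cascade stops.

2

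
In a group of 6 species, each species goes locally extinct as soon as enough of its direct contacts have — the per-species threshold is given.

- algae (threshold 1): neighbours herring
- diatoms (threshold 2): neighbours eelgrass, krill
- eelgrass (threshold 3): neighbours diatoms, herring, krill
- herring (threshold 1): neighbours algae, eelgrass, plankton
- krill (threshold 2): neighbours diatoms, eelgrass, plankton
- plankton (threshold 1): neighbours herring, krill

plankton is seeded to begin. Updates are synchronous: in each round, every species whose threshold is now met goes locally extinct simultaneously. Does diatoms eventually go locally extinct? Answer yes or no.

no

Round 1 — plankton goes locally extinct (initial).
Round 2 — checking thresholds:
  herring: 1 of 3 neighbours ≥ 1, goes locally extinct.
  krill: 1 of 3 neighbours < 2, below threshold.
Round 3 — checking thresholds:
  algae: 1 of 1 neighbours ≥ 1, goes locally extinct.
  eelgrass: 1 of 3 neighbours < 3, below threshold.
  krill: 1 of 3 neighbours < 2, below threshold.
Round 4 — no new extinctions; cascade stops.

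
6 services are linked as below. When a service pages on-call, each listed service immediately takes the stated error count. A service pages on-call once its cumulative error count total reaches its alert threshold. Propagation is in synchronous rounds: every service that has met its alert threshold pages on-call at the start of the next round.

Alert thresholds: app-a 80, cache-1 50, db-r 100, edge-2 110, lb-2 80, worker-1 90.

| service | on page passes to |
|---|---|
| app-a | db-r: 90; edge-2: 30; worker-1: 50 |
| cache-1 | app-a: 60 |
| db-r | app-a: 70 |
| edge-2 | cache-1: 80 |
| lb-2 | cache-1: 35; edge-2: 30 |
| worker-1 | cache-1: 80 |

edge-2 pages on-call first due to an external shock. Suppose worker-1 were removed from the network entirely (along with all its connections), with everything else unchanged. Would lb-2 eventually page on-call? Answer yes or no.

no

With worker-1 removed:
Round 1 — edge-2 pages on-call (initial).
  cache-1: +80 → 80 ≥ 50
Round 2 — cache-1 pages on-call.
  app-a: +60 → 60 < 80
No further pages.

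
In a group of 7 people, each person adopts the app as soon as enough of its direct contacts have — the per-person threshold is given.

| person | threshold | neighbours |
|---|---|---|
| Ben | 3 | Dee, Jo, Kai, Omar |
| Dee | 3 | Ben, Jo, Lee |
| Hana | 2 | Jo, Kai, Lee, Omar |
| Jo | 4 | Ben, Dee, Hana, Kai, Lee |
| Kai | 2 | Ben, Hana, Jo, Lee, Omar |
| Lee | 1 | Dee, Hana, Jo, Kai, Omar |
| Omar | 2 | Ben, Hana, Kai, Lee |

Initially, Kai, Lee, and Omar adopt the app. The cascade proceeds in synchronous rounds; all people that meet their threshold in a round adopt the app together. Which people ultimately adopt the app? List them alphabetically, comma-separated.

Round 1 — Kai, Lee, Omar adopt the app (initial).
Round 2 — checking thresholds:
  Ben: 2 of 4 neighbours < 3, not yet.
  Dee: 1 of 3 neighbours < 3, not yet.
  Hana: 3 of 4 neighbours ≥ 2, adopts the app.
  Jo: 2 of 5 neighbours < 4, not yet.
Round 3 — no new adoptions; cascade stops.

Hana, Kai, Lee, Omar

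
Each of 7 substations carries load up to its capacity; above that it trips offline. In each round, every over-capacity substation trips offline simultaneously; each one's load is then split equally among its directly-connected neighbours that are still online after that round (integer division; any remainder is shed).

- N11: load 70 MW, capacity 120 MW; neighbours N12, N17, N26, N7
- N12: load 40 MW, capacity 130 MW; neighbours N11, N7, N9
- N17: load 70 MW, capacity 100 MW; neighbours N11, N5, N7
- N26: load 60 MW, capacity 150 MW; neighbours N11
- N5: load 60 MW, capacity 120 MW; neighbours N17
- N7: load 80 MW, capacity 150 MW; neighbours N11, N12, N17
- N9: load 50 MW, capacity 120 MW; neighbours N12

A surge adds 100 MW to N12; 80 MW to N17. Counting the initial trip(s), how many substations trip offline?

5

Round 1 — N12 at 140 > 130; N17 at 150 > 100. N12, N17 trip offline.
  N12 sheds 140 MW to N11, N7, N9: 46 each (2 lost).
    N11: 70+46 = 116 ≤ 120
    N7: 80+46 = 126 ≤ 150
    N9: 50+46 = 96 ≤ 120
  N17 sheds 150 MW to N11, N5, N7: 50 each.
    N11: 116+50 = 166 > 120
    N5: 60+50 = 110 ≤ 120
    N7: 126+50 = 176 > 150
Round 2 — N11, N7 trip offline.
  N11 sheds 166 MW to N26: 166 each.
    N26: 60+166 = 226 > 150
  N7 sheds 176 MW: no online neighbours, lost.
Round 3 — N26 trips offline.
  N26 sheds 226 MW: no online neighbours, lost.
No further trips.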